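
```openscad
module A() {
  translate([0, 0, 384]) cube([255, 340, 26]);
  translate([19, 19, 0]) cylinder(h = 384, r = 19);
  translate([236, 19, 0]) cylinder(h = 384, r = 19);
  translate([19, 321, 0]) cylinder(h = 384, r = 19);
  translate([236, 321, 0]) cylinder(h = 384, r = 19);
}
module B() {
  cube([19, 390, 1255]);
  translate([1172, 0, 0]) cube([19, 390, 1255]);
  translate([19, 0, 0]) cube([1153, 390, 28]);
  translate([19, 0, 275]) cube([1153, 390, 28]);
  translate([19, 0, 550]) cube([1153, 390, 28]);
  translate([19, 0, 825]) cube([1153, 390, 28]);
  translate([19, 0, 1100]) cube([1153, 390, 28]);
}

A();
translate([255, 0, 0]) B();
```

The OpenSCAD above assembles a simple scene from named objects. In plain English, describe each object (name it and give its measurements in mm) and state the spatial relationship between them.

A is a four-legged stool. The seat is 255×340 mm, 26 mm thick, top at z = 410 mm. It stands on four round legs, each 38 mm in diameter, from z = 0 to the seat underside, each leg's axis is inset half a diameter from the nearest pair of seat edges (so the leg's bounding box is flush with the corner).

B is an open bookshelf. Two side panels, each 19 mm thick, 390 mm deep and 1255 mm tall, stand 1191 mm apart (outside-to-outside). Between them sit 5 shelves, each 28 mm thick and 390 mm deep, spanning the full gap between the sides. The bottom shelf rests on the floor (its underside at z = 0) and the clear gap between one shelf's top and the next shelf's underside is 247 mm.

The bookshelf is against the stool's +x side, with their −y faces flush.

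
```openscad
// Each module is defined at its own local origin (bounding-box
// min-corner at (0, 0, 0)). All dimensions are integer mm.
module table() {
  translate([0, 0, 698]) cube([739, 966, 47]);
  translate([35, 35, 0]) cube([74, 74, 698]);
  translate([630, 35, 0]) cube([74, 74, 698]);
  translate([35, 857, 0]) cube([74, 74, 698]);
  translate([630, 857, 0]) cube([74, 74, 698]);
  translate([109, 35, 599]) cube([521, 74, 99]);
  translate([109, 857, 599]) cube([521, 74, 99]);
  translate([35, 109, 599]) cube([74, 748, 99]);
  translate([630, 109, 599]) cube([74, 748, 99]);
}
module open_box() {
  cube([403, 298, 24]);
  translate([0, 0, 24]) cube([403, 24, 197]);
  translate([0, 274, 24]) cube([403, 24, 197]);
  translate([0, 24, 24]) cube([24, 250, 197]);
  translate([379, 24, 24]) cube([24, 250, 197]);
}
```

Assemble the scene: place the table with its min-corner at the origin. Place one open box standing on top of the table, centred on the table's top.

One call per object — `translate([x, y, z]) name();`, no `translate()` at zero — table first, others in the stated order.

table();
translate([168, 334, 745]) open_box();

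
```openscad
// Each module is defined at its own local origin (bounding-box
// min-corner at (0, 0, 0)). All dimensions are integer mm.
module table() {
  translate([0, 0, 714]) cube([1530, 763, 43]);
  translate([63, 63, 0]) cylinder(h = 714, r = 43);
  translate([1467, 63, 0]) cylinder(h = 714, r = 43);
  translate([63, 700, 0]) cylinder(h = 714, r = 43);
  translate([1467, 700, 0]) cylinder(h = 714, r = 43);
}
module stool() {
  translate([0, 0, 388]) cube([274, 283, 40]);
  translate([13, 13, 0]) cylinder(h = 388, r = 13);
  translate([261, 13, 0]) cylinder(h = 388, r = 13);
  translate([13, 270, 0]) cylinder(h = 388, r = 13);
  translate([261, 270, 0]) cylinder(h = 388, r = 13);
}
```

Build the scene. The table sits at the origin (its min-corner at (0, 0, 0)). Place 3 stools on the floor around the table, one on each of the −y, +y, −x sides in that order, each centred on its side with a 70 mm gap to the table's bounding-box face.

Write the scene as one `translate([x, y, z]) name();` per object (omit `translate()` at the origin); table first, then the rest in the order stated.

table();
translate([628, -353, 0]) stool();
translate([628, 833, 0]) stool();
translate([-344, 240, 0]) stool();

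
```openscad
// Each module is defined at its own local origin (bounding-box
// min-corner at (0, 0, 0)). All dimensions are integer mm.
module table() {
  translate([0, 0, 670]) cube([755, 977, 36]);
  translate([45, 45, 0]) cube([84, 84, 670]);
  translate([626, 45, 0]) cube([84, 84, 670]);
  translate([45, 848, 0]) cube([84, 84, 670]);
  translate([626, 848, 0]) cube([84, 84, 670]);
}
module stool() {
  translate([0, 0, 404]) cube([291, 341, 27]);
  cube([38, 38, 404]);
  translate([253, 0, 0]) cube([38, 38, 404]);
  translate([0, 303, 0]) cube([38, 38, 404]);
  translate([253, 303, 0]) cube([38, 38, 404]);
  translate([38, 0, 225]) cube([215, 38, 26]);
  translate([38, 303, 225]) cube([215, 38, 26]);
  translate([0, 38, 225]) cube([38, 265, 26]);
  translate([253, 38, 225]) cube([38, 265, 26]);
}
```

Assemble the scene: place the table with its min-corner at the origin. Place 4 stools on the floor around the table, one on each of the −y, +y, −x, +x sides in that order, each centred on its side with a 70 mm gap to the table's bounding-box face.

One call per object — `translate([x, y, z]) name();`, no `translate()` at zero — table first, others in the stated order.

table();
translate([232, -411, 0]) stool();
translate([232, 1047, 0]) stool();
translate([-361, 318, 0]) stool();
translate([825, 318, 0]) stool();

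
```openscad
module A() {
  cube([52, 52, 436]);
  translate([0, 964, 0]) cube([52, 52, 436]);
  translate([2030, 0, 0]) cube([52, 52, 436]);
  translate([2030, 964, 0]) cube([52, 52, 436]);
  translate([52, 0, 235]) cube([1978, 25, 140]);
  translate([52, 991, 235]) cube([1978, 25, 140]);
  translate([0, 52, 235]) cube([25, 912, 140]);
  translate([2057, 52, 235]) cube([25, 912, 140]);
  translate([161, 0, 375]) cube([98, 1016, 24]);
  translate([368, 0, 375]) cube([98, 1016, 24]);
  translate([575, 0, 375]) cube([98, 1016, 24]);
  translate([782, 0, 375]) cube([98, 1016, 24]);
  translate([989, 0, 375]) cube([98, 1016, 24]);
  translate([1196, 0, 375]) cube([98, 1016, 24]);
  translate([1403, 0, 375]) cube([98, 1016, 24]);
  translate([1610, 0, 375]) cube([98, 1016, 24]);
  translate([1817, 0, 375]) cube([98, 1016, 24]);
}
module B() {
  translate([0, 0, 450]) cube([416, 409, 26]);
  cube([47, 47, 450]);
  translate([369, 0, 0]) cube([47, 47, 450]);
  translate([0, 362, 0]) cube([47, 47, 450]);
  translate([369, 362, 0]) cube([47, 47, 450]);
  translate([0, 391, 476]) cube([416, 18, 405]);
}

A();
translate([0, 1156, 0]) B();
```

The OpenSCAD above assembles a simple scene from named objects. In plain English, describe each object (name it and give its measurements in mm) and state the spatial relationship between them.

A is a bed frame 2082 mm long (x) by 1016 mm wide (y). Four 52×52 mm corner posts, 436 mm tall, at the corners of the footprint. Four rails of 25 mm thickness and 140 mm height run between adjacent posts with their undersides at z = 235 mm, their outer faces flush with the outside of the frame (the two x-running rails run between the posts' inner faces; the two y-running rails run between the posts' inner faces). 9 slats, each 98 mm wide (x) and 24 mm thick, lie across the top of the two x-running rails, running the full 1016 mm width of the frame in y; the slats are evenly spaced along x between the inner faces of the end posts with equal gaps (rounded down to the nearest mm) at the −x end and between each pair — any rounding remainder accumulates at the +x end.

B is a chair. The seat is a 416×409×26 mm slab with its top at z = 476 mm, on four 47×47 mm corner legs (flush with the seat edges, standing on z = 0). A flat backrest 18 mm thick, 405 mm tall, spans the full seat width and rises from the seat top along its +y edge, rear face flush with the rear of the seat.

The chair is on the floor beside the bed frame on its +y side.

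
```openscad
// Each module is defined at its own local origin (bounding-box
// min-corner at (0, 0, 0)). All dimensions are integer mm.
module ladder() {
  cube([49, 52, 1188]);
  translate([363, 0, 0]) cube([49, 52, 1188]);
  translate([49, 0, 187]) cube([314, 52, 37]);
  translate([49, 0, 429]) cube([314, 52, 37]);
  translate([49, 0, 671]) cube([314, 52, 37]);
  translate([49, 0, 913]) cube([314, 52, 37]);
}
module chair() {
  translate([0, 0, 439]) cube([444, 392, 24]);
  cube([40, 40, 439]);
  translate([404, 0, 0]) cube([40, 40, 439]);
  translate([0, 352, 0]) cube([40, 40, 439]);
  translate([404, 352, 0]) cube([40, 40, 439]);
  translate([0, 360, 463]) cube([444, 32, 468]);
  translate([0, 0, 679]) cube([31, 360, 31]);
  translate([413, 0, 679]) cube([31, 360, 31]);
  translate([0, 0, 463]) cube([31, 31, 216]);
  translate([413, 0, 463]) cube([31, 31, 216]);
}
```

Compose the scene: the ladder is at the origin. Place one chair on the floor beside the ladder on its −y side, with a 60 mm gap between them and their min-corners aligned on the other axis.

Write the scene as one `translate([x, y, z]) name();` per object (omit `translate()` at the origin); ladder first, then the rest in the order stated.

ladder();
translate([0, -452, 0]) chair();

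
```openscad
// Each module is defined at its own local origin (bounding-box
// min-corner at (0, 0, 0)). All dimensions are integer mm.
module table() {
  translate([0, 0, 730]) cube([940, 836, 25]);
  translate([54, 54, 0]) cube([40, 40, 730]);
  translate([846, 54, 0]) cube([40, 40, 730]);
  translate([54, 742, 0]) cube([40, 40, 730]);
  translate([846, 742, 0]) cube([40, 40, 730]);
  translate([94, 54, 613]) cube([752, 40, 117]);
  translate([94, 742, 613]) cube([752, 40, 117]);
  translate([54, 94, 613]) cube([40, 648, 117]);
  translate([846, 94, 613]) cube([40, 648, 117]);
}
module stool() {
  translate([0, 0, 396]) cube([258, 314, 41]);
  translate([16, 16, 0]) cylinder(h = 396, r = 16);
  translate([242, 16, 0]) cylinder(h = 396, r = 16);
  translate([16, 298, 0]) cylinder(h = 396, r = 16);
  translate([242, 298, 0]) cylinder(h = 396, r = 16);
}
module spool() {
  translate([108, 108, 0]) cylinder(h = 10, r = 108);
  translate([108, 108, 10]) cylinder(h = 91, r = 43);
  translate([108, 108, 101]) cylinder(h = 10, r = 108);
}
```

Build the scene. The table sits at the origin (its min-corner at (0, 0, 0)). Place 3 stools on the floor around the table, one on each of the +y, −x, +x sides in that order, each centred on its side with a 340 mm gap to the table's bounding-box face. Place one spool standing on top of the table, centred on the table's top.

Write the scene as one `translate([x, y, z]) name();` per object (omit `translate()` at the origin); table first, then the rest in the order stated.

table();
translate([341, 1176, 0]) stool();
translate([-598, 261, 0]) stool();
translate([1280, 261, 0]) stool();
translate([362, 310, 755]) spool();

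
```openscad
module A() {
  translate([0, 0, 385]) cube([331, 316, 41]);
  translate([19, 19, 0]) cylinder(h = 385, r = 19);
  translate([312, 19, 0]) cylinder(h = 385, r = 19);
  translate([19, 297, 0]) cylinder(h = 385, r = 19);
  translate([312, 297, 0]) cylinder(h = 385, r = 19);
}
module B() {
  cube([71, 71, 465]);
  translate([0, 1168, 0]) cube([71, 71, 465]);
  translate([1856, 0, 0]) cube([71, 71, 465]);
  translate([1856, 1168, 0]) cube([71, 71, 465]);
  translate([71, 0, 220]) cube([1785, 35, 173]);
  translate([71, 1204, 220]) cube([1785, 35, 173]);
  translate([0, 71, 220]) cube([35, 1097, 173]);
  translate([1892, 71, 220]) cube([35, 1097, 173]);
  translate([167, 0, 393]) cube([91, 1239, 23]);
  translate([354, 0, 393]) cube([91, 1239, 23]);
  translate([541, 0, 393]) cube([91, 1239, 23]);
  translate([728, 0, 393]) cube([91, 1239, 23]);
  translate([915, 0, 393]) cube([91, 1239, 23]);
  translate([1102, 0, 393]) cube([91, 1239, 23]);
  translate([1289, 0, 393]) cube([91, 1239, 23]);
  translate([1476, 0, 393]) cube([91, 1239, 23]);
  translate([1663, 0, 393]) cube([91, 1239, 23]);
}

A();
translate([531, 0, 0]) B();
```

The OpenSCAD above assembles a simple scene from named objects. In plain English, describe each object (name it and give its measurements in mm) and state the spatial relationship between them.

A is a four-legged stool. The seat is 331×316 mm, 41 mm thick, top at z = 426 mm. It stands on four round legs, each 38 mm in diameter, from z = 0 to the seat underside, each leg's axis is inset half a diameter from the nearest pair of seat edges (so the leg's bounding box is flush with the corner).

B is a bed frame 1927 mm long (x) by 1239 mm wide (y). Four 71×71 mm corner posts, 465 mm tall, at the corners of the footprint. Four rails of 35 mm thickness and 173 mm height run between adjacent posts with their undersides at z = 220 mm, their outer faces flush with the outside of the frame (the two x-running rails run between the posts' inner faces; the two y-running rails run between the posts' inner faces). 9 slats, each 91 mm wide (x) and 23 mm thick, lie across the top of the two x-running rails, running the full 1239 mm width of the frame in y; the slats are evenly spaced along x between the inner faces of the end posts with equal gaps (rounded down to the nearest mm) at the −x end and between each pair — any rounding remainder accumulates at the +x end.

The bed frame is on the floor beside the stool on its +x side.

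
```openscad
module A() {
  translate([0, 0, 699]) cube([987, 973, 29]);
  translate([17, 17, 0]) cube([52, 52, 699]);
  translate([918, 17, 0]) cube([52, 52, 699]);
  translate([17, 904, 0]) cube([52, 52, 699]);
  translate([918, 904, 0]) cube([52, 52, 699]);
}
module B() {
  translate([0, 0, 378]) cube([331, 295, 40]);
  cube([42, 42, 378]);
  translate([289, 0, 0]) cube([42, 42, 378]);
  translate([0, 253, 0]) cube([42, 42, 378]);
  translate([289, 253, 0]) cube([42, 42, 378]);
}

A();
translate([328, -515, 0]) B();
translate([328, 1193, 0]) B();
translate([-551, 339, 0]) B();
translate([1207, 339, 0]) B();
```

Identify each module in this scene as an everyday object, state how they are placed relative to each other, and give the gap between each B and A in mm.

A is a table. B is a stool. Four stools sit around the table at the −y, +y, −x, +x sides. The gap between each stool and the table is 220 mm.

Each stool's nearest face is 220 mm from the table's bounding box.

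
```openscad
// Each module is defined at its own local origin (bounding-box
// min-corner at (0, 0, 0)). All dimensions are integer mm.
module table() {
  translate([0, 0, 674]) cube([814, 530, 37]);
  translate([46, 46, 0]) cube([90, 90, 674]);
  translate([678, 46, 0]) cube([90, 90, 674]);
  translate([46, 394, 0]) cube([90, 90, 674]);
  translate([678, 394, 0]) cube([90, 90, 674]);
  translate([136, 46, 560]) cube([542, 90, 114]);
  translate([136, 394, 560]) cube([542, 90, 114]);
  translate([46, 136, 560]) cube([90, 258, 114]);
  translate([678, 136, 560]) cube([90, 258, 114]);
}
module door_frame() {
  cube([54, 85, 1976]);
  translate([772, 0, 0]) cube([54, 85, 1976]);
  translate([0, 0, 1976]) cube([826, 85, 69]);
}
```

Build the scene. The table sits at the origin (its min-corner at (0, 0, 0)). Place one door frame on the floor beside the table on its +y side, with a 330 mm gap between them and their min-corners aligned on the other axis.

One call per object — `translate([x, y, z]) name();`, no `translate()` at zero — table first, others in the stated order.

table();
translate([0, 860, 0]) door_frame();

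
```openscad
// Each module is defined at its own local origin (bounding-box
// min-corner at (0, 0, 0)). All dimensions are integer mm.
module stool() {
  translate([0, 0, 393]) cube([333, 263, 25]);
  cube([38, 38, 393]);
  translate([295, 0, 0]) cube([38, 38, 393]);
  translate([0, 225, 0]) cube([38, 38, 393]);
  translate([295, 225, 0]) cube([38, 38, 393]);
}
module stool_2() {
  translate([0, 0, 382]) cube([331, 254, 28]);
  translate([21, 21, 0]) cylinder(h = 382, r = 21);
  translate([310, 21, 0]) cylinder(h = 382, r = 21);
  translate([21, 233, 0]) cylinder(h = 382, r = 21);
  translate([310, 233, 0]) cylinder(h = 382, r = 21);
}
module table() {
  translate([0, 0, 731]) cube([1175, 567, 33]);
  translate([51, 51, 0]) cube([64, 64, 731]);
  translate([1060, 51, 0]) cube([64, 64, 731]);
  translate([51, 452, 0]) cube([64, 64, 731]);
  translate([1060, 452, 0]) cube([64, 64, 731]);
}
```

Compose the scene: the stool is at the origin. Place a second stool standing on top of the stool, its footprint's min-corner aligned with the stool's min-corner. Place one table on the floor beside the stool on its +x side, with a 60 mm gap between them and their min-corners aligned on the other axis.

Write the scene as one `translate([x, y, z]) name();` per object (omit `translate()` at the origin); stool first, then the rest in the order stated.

stool();
translate([0, 0, 418]) stool_2();
translate([393, 0, 0]) table();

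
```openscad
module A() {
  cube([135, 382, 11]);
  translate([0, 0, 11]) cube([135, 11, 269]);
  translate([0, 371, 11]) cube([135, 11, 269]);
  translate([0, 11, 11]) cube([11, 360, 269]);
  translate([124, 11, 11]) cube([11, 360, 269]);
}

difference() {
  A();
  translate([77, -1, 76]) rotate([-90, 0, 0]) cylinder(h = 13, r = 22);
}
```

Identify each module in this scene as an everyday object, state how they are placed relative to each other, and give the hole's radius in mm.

The subtracted cylinder has r = 22 mm.

A is an open box. The open box has a circular hole through its front wall. The hole's radius is 22 mm.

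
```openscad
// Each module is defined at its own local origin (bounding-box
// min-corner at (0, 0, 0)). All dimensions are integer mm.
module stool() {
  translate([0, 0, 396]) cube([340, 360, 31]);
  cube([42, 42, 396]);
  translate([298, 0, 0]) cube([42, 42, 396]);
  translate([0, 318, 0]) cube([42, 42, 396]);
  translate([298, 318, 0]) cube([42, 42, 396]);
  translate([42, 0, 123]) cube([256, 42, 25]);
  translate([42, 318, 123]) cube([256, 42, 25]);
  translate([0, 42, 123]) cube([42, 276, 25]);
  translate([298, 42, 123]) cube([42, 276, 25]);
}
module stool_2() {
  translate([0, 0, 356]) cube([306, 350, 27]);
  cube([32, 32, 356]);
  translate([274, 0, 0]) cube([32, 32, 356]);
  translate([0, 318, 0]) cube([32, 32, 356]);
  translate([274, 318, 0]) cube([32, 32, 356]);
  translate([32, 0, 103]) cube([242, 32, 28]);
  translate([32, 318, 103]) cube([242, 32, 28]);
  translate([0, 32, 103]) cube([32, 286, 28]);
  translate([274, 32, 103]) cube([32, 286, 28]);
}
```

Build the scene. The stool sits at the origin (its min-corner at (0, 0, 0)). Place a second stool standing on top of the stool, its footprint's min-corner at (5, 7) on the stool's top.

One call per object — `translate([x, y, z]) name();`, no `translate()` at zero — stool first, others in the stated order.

stool();
translate([5, 7, 427]) stool_2();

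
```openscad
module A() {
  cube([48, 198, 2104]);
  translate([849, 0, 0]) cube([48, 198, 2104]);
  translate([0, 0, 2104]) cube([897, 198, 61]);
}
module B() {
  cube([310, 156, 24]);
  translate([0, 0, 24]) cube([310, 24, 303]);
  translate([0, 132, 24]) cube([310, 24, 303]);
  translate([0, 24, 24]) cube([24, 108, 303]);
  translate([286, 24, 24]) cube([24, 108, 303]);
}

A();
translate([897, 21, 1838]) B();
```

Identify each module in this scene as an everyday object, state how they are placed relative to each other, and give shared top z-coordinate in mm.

A is a door frame. B is an open box. The open box is beside the door frame with their tops flush at z = 2165. The shared top z-coordinate is 2165 mm.

Both tops at z = 2165 mm.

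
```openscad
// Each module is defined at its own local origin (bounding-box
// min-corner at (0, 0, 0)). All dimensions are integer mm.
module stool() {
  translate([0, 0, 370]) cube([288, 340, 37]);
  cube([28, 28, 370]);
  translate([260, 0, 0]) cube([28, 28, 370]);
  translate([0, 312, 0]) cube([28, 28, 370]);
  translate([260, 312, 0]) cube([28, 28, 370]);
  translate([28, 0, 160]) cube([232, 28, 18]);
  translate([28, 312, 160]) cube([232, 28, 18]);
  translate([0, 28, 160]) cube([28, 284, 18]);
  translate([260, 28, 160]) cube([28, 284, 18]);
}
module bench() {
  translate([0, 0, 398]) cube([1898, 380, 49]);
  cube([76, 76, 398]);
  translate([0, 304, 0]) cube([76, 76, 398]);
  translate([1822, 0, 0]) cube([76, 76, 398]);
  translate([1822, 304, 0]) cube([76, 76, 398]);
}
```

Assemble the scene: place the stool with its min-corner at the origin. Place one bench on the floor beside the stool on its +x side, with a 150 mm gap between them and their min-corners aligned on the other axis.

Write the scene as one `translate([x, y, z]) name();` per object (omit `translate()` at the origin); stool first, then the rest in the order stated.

stool();
translate([438, 0, 0]) bench();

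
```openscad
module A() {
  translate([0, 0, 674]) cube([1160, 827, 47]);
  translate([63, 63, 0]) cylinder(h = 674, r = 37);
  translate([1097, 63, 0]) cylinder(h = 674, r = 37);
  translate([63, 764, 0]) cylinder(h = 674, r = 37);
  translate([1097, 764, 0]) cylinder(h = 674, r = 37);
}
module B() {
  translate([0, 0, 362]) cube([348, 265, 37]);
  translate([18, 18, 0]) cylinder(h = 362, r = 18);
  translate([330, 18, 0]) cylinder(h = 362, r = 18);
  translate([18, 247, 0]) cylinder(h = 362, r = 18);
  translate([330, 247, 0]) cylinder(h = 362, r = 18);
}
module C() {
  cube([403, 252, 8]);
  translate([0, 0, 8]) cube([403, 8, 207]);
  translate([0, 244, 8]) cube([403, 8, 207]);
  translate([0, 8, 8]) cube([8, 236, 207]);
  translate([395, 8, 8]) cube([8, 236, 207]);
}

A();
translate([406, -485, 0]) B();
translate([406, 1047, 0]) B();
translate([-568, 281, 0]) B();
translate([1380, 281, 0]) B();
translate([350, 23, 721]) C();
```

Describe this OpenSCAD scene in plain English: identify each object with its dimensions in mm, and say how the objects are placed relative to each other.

A is a table: top 1160 mm (x) × 827 mm (y), 47 mm thick, upper face at z = 721 mm, on four round legs of 74 mm diameter, each leg's bounding box inset 26 mm from the nearest pair of top edges, running from z = 0 to the bottom of the top.

B is a simple wooden stool: a rectangular seat 348 mm (x) by 265 mm (y), 37 mm thick, top face at z = 399 mm, on four round legs, each 36 mm in diameter. The legs rest on z = 0, each leg's axis is inset half a diameter from the nearest pair of seat edges (so the leg's bounding box is flush with the corner).

C is an open-topped rectangular box: outside dimensions 403×252×215 mm, with a uniform wall and base thickness of 8 mm. The base is a full 403×252 slab on the floor; four walls sit on top of the base. The front and back walls (the −y and +y sides) span the full width; the two side walls fit between them.

Four stools sit around the table at the −y, +y, −x, +x sides. The open box is on top of the table.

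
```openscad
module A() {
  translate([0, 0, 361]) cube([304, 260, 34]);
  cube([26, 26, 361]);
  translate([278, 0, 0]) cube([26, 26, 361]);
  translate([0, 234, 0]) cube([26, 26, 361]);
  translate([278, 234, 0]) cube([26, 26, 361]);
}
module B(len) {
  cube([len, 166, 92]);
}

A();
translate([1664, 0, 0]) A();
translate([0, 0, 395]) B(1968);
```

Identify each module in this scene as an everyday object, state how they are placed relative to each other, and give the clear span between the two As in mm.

Second stool starts at x = 1664; first ends at x = 304; clear span = 1664 − 304 = 1360 mm.

A is a stool. B is a beam. A beam spans the tops of two stools. The clear span between the two stools is 1360 mm.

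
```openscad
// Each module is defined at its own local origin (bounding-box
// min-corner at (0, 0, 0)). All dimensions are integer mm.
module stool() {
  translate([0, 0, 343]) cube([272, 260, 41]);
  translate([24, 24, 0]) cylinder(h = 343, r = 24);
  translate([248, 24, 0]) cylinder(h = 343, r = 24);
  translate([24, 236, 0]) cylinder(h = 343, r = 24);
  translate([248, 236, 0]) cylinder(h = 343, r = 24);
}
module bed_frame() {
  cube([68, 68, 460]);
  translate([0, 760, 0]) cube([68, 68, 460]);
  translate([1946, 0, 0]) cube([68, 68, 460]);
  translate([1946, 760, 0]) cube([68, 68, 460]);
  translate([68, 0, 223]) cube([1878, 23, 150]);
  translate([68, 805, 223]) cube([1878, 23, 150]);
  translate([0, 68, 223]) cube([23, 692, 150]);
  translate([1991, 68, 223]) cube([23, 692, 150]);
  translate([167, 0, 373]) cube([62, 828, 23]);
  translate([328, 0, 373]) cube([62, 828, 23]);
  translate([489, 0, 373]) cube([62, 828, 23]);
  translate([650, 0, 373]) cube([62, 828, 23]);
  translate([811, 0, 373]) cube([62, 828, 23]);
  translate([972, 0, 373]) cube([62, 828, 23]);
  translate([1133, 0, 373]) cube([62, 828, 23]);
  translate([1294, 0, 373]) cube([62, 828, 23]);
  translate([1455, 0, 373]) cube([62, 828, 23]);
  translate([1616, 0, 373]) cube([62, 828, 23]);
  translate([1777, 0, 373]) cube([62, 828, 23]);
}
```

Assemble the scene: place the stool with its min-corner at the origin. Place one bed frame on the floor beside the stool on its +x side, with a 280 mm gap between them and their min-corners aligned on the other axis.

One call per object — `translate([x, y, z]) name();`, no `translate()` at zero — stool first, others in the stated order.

stool();
translate([552, 0, 0]) bed_frame();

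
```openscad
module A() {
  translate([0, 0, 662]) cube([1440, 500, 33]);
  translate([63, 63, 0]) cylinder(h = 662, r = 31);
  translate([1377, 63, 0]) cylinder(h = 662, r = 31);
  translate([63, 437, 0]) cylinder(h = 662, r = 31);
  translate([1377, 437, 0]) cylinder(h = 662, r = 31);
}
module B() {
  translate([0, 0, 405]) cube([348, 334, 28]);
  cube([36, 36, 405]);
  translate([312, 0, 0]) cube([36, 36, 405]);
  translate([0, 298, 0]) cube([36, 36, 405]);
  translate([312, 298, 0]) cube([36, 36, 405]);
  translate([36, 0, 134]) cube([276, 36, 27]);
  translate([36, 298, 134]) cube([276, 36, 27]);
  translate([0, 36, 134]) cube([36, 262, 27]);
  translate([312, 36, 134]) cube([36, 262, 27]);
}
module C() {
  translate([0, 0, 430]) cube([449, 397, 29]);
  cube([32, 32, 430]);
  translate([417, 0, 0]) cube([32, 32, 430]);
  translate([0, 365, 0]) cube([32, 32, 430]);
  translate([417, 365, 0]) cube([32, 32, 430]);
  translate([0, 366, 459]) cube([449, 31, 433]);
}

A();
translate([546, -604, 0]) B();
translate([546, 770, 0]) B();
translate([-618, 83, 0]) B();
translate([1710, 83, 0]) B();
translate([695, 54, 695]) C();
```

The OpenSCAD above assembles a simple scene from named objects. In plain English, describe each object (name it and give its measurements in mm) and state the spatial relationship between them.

A is a table: top 1440 mm (x) × 500 mm (y), 33 mm thick, upper face at z = 695 mm, on four round legs of 62 mm diameter, each leg's bounding box inset 32 mm from the nearest pair of top edges, running from z = 0 to the bottom of the top.

B is a simple wooden stool: a rectangular seat 348 mm (x) by 334 mm (y), 28 mm thick, top face at z = 433 mm, on four square legs, each 36×36 mm in cross-section. The legs rest on z = 0, each flush with a corner of the seat. Four stretchers, 36 mm wide and 27 mm tall, connect adjacent legs with their undersides at z = 134 mm, each running between the inner faces of the legs it joins and aligned with the legs' outer faces on the other axis.

C is a chair. The seat is a 449×397×29 mm slab with its top at z = 459 mm, on four 32×32 mm corner legs (flush with the seat edges, standing on z = 0). A flat backrest 31 mm thick, 433 mm tall, spans the full seat width and rises from the seat top along its +y edge, rear face flush with the rear of the seat.

Four stools sit around the table at the −y, +y, −x, +x sides. The chair is on top of the table.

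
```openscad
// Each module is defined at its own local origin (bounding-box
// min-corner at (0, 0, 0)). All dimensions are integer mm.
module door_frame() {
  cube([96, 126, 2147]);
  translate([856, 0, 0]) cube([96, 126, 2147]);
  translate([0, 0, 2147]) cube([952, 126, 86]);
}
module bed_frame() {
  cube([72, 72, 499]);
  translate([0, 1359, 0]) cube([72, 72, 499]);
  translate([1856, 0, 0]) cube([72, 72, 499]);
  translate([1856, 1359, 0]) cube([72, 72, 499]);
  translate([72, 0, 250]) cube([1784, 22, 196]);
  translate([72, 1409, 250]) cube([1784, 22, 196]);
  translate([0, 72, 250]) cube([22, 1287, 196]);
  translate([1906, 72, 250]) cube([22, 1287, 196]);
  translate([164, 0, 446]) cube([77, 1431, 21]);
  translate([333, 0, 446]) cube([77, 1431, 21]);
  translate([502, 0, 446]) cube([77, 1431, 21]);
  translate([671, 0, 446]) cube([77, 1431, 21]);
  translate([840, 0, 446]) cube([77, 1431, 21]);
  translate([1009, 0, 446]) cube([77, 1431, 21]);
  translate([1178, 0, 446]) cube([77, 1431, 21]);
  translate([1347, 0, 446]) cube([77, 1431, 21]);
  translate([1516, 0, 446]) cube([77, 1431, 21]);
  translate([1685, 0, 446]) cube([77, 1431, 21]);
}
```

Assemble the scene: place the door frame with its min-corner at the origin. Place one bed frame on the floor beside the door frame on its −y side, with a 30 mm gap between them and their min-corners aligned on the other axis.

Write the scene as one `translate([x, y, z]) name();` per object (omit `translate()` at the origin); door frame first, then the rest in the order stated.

door_frame();
translate([0, -1461, 0]) bed_frame();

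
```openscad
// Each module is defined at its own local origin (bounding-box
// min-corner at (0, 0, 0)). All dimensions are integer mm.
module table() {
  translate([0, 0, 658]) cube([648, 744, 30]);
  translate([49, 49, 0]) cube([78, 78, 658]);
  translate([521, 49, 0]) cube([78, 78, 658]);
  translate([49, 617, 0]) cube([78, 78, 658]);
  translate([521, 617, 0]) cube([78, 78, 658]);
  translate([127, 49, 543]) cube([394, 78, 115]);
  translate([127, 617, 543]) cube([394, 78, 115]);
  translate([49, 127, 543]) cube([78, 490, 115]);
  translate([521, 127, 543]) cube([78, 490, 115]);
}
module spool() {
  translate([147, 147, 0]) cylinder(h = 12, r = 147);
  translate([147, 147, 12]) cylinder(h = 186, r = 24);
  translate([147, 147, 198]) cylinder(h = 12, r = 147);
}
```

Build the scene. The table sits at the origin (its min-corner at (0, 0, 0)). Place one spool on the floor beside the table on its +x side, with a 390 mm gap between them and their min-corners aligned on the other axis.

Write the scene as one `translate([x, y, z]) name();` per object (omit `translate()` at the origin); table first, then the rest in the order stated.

table();
translate([1038, 0, 0]) spool();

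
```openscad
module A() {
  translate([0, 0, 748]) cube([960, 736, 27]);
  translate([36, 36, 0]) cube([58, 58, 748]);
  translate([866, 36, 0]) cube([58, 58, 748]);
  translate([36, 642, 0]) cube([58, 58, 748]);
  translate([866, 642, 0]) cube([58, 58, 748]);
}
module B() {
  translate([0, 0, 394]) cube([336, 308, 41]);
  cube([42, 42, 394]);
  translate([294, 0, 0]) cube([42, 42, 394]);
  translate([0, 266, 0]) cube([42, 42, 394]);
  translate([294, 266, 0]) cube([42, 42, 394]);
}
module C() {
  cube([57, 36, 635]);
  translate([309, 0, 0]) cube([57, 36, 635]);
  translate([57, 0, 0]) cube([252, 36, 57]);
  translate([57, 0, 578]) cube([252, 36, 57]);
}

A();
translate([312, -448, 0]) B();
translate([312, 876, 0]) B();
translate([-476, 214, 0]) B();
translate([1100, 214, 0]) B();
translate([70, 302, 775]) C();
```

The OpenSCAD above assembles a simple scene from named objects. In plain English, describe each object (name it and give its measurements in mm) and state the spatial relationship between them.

A is a table: top 960 mm (x) × 736 mm (y), 27 mm thick, upper face at z = 775 mm, on four 58×58 mm square legs, each inset 36 mm from the nearest pair of top edges, running from z = 0 to the bottom of the top.

B is a four-legged stool. The seat is 336×308 mm, 41 mm thick, top at z = 435 mm. It stands on four square legs, each 42×42 mm in cross-section, from z = 0 to the seat underside, each flush with a corner of the seat.

C is a picture frame with a 252×521 mm rectangular opening (x by z) and a uniform 57 mm border on every side. Frame depth is 36 mm along y. It is built from two vertical stiles running the full outside height and two horizontal rails spanning the gap between the stiles.

Four stools sit around the table at the −y, +y, −x, +x sides. The picture frame is on top of the table.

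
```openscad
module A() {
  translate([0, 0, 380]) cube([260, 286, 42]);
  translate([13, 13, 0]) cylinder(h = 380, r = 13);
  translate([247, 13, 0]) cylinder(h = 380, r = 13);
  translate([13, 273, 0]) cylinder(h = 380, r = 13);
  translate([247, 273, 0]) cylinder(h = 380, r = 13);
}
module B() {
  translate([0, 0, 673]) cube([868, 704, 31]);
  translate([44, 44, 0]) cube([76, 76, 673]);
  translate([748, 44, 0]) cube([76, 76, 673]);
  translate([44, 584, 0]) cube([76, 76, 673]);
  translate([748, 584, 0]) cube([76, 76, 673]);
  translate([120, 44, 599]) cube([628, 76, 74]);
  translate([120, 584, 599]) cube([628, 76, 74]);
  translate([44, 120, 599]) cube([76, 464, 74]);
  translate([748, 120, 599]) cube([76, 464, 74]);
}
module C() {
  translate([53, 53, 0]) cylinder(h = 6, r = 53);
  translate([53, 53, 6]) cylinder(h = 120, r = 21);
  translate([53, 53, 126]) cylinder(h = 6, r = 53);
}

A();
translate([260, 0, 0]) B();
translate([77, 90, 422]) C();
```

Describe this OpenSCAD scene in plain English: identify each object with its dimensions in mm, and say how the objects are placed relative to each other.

A is a simple wooden stool: a rectangular seat 260 mm (x) by 286 mm (y), 42 mm thick, top face at z = 422 mm, on four round legs, each 26 mm in diameter. The legs rest on z = 0, each leg's axis is inset half a diameter from the nearest pair of seat edges (so the leg's bounding box is flush with the corner).

B is a table: top 868 mm (x) × 704 mm (y), 31 mm thick, upper face at z = 704 mm, on four 76×76 mm square legs, each inset 44 mm from the nearest pair of top edges, running from z = 0 to the bottom of the top. Four apron rails, 76 mm thick and 74 mm tall, run between adjacent legs with their top edges flush with the underside of the top and their outer faces flush with the legs' outer faces.

C is a spool: two coaxial disc flanges of radius 53 mm and thickness 6 mm, joined by a core cylinder of radius 21 mm and height 120 mm. The lower flange rests on z = 0 and the three cylinders share a vertical axis.

The table is against the stool's +x side, with their −y faces flush. The spool is on top of the stool, centred.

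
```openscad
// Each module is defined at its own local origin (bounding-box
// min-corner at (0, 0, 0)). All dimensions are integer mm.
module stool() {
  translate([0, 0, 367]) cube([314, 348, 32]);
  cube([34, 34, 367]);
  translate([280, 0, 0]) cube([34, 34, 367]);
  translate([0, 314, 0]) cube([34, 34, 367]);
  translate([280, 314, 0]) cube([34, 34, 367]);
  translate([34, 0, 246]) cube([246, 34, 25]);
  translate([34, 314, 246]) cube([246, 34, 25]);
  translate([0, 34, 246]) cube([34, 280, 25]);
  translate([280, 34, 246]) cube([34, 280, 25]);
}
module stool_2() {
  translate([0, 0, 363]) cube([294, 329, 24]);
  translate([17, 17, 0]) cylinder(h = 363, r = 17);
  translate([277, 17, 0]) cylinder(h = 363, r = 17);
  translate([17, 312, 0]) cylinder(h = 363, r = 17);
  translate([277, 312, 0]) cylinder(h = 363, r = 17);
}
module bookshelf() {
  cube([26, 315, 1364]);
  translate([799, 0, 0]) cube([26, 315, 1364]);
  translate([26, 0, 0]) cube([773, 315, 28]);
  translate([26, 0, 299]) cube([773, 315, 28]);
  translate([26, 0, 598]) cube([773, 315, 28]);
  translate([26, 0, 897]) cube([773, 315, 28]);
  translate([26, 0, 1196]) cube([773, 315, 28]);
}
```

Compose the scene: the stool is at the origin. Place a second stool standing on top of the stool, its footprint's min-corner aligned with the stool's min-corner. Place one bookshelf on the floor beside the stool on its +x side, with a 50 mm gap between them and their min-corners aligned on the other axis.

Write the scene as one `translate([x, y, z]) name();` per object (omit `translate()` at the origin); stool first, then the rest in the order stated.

stool();
translate([0, 0, 399]) stool_2();
translate([364, 0, 0]) bookshelf();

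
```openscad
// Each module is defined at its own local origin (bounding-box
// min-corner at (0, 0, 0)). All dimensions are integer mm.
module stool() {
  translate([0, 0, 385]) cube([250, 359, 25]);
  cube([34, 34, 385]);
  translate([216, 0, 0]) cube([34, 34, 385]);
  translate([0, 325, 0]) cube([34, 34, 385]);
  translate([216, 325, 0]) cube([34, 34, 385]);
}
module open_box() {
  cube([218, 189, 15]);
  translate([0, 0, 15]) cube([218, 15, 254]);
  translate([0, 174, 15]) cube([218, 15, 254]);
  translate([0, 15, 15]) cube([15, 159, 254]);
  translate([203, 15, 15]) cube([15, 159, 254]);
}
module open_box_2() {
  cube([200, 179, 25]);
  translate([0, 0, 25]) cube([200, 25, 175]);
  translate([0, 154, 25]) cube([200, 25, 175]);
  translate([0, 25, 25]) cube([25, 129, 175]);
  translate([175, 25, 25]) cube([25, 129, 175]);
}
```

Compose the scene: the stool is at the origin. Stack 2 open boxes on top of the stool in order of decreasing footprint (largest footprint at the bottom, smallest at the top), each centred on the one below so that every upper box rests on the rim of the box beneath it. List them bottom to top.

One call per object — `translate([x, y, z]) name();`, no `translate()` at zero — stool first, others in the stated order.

stool();
translate([16, 85, 410]) open_box();
translate([25, 90, 679]) open_box_2();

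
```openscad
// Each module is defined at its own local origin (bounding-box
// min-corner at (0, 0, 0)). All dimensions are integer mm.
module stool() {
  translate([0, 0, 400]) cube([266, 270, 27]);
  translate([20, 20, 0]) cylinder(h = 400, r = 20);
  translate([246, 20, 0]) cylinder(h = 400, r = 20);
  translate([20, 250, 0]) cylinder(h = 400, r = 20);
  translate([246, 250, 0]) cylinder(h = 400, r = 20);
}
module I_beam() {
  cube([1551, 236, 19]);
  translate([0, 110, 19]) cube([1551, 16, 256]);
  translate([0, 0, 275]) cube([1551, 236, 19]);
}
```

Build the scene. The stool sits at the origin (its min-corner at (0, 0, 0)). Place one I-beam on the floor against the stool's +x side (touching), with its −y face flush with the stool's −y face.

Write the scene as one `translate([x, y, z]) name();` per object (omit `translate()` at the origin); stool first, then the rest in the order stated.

stool();
translate([266, 0, 0]) I_beam();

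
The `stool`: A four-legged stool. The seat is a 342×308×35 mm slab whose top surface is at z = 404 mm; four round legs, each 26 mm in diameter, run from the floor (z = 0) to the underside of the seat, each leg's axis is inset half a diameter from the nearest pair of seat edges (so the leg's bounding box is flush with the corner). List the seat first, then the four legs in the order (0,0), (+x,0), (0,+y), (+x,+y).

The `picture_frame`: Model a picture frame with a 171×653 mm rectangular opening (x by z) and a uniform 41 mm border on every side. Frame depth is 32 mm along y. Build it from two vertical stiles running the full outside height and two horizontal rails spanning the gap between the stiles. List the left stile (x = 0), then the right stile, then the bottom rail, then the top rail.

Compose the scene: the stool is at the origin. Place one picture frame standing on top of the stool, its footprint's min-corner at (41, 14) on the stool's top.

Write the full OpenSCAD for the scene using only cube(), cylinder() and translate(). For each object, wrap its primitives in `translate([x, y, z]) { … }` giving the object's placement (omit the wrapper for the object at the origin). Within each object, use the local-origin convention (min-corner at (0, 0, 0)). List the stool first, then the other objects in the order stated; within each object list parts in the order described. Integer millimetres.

translate([0, 0, 369]) cube([342, 308, 35]);
translate([13, 13, 0]) cylinder(h = 369, r = 13);
translate([329, 13, 0]) cylinder(h = 369, r = 13);
translate([13, 295, 0]) cylinder(h = 369, r = 13);
translate([329, 295, 0]) cylinder(h = 369, r = 13);
translate([41, 14, 404]) {
  cube([41, 32, 735]);
  translate([212, 0, 0]) cube([41, 32, 735]);
  translate([41, 0, 0]) cube([171, 32, 41]);
  translate([41, 0, 694]) cube([171, 32, 41]);
}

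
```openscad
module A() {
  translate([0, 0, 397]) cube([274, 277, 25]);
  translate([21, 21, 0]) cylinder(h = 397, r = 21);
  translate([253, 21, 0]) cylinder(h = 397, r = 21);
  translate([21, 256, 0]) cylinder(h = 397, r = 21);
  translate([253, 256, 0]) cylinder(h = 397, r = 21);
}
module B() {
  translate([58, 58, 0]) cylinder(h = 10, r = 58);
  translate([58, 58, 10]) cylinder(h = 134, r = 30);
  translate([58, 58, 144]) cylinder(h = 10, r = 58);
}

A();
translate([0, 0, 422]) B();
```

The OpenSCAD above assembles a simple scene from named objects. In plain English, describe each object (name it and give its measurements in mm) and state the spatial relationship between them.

A is a four-legged stool. The seat is a 274×277×25 mm slab whose top surface is at z = 422 mm; four round legs, each 42 mm in diameter, run from the floor (z = 0) to the underside of the seat, each leg's axis is inset half a diameter from the nearest pair of seat edges (so the leg's bounding box is flush with the corner).

B is a spool: two coaxial disc flanges of radius 58 mm and thickness 10 mm, joined by a core cylinder of radius 30 mm and height 134 mm. The lower flange rests on z = 0 and the three cylinders share a vertical axis.

The spool is on top of the stool.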